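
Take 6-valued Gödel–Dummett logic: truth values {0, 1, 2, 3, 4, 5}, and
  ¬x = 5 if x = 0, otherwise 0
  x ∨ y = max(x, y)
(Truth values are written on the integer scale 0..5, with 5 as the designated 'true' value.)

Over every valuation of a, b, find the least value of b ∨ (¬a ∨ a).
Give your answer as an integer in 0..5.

Take a = 1, b = 0:
¬a = ¬1 = 0
¬a ∨ a = 0 ∨ 1 = 1
b ∨ (¬a ∨ a) = 0 ∨ 1 = 1
No assignment yields a value below 1, so this is the minimum.

1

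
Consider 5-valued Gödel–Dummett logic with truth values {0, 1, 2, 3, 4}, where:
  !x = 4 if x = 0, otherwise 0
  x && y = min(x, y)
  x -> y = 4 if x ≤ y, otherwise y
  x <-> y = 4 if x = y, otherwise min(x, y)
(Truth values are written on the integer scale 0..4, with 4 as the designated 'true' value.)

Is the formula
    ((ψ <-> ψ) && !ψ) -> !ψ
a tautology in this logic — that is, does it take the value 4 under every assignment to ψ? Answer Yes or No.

ψ = 0 ↦ 4
ψ = 1 ↦ 4
ψ = 2 ↦ 4
ψ = 3 ↦ 4
ψ = 4 ↦ 4
Every assignment gives a value ≥ 4.

Yes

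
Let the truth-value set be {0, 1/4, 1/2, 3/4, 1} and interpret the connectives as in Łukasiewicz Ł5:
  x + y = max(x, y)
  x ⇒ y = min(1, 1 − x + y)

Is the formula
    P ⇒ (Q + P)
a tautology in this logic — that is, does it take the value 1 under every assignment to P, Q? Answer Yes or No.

At P = 3/4, Q = 0, for instance:
Q + P = 0 + 3/4 = 3/4
P ⇒ (Q + P) = 3/4 ⇒ 3/4 = 1
and checking the remaining 24 assignments likewise gives ≥ 1 in every case.

Yes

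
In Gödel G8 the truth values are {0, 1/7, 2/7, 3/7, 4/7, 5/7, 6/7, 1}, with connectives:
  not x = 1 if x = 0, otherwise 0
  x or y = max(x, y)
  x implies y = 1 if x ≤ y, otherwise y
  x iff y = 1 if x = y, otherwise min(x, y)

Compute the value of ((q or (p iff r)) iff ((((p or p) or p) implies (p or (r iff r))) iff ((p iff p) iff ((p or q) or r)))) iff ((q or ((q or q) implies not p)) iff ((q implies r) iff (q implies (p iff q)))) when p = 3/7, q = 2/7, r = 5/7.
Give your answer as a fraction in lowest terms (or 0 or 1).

p iff r = 3/7 iff 5/7 = 3/7
q or (p iff r) = 2/7 or 3/7 = 3/7
p or p = 3/7 or 3/7 = 3/7
(p or p) or p = 3/7 or 3/7 = 3/7
r iff r = 5/7 iff 5/7 = 1
p or (r iff r) = 3/7 or 1 = 1
((p or p) or p) implies (p or (r iff r)) = 3/7 implies 1 = 1
p iff p = 3/7 iff 3/7 = 1
p or q = 3/7 or 2/7 = 3/7
(p or q) or r = 3/7 or 5/7 = 5/7
(p iff p) iff ((p or q) or r) = 1 iff 5/7 = 5/7
(((p or p) or p) implies (p or (r iff r))) iff ((p iff p) iff ((p or q) or r)) = 1 iff 5/7 = 5/7
(q or (p iff r)) iff ((((p or p) or p) implies (p or (r iff r))) iff ((p iff p) iff ((p or q) or r))) = 3/7 iff 5/7 = 3/7
q or q = 2/7 or 2/7 = 2/7
not p = not 3/7 = 0
(q or q) implies not p = 2/7 implies 0 = 0
q or ((q or q) implies not p) = 2/7 or 0 = 2/7
q implies r = 2/7 implies 5/7 = 1
p iff q = 3/7 iff 2/7 = 2/7
q implies (p iff q) = 2/7 implies 2/7 = 1
(q implies r) iff (q implies (p iff q)) = 1 iff 1 = 1
(q or ((q or q) implies not p)) iff ((q implies r) iff (q implies (p iff q))) = 2/7 iff 1 = 2/7
((q or (p iff r)) iff ((((p or p) or p) implies (p or (r iff r))) iff ((p iff p) iff ((p or q) or r)))) iff ((q or ((q or q) implies not p)) iff ((q implies r) iff (q implies (p iff q)))) = 3/7 iff 2/7 = 2/7

2/7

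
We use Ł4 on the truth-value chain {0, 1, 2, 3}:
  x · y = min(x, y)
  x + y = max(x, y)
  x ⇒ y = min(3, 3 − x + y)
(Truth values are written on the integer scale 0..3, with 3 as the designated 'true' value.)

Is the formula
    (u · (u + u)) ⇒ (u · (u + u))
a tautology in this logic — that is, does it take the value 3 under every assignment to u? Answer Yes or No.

u = 0 ↦ 3
u = 1 ↦ 3
u = 2 ↦ 3
u = 3 ↦ 3
Every assignment gives a value ≥ 3.

Yes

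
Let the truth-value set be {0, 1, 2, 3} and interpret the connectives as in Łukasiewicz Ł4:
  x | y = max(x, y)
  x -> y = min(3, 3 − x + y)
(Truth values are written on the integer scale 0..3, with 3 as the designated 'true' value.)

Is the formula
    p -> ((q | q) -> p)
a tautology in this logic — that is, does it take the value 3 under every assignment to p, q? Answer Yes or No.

p = 0, q = 0 ↦ 3
p = 0, q = 1 ↦ 3
p = 0, q = 2 ↦ 3
p = 0, q = 3 ↦ 3
p = 1, q = 0 ↦ 3
p = 1, q = 1 ↦ 3
p = 1, q = 2 ↦ 3
p = 1, q = 3 ↦ 3
p = 2, q = 0 ↦ 3
p = 2, q = 1 ↦ 3
p = 2, q = 2 ↦ 3
p = 2, q = 3 ↦ 3
p = 3, q = 0 ↦ 3
p = 3, q = 1 ↦ 3
p = 3, q = 2 ↦ 3
p = 3, q = 3 ↦ 3
Every assignment gives a value ≥ 3.

Yes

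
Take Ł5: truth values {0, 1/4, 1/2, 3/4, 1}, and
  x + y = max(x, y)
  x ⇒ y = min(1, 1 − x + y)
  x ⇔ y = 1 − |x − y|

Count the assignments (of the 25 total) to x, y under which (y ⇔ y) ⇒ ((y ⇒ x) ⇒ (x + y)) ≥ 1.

13

value 1: 13 assignments (counts)
value 3/4: 5 assignments
value 1/2: 4 assignments
value 1/4: 2 assignments
value 0: 1 assignment
So 13 of the 25 assignments meet the threshold.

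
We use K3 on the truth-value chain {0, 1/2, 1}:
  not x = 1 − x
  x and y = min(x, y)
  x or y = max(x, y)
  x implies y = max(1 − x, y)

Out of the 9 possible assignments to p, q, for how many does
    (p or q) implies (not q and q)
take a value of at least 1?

p = 0, q = 0 ↦ 1  ≥
p = 0, q = 1/2 ↦ 1/2  <
p = 0, q = 1 ↦ 0  <
p = 1/2, q = 0 ↦ 1/2  <
p = 1/2, q = 1/2 ↦ 1/2  <
p = 1/2, q = 1 ↦ 0  <
p = 1, q = 0 ↦ 0  <
p = 1, q = 1/2 ↦ 1/2  <
p = 1, q = 1 ↦ 0  <
So 1 of the 9 assignments meets the threshold.

1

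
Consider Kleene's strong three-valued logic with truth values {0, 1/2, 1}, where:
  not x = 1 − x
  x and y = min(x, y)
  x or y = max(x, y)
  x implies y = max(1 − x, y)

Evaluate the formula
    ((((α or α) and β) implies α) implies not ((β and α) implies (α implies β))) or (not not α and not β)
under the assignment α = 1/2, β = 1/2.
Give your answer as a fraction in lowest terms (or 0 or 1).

1/2

α or α = 1/2 or 1/2 = 1/2
(α or α) and β = 1/2 and 1/2 = 1/2
((α or α) and β) implies α = 1/2 implies 1/2 = 1/2
β and α = 1/2 and 1/2 = 1/2
α implies β = 1/2 implies 1/2 = 1/2
(β and α) implies (α implies β) = 1/2 implies 1/2 = 1/2
not ((β and α) implies (α implies β)) = not 1/2 = 1/2
(((α or α) and β) implies α) implies not ((β and α) implies (α implies β)) = 1/2 implies 1/2 = 1/2
not α = not 1/2 = 1/2
not not α = not 1/2 = 1/2
not β = not 1/2 = 1/2
not not α and not β = 1/2 and 1/2 = 1/2
((((α or α) and β) implies α) implies not ((β and α) implies (α implies β))) or (not not α and not β) = 1/2 or 1/2 = 1/2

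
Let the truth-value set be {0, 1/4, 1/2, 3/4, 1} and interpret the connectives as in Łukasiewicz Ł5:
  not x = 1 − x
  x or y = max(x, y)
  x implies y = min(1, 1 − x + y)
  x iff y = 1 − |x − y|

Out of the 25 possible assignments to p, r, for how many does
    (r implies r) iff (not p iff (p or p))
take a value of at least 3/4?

value 1: 5 assignments (counts)
value 1/2: 10 assignments
value 0: 10 assignments
So 5 of the 25 assignments meet the threshold.

5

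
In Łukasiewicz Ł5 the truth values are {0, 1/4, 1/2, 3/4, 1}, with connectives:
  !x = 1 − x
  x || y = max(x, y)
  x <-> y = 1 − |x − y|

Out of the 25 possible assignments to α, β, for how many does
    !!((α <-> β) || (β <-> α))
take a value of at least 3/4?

13

value 1: 5 assignments (counts)
value 3/4: 8 assignments (counts)
value 1/2: 6 assignments
value 1/4: 4 assignments
value 0: 2 assignments
So 13 of the 25 assignments meet the threshold.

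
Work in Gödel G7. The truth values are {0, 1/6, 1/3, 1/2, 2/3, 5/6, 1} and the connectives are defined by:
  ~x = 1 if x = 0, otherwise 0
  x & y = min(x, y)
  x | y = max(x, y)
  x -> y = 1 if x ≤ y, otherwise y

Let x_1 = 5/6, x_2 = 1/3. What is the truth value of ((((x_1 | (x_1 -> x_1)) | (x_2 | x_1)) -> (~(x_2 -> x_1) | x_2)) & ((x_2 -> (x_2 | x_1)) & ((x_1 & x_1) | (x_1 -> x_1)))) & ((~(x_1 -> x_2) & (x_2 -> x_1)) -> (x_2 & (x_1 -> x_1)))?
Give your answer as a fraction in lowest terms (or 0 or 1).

1/3

x_1 -> x_1 = 5/6 -> 5/6 = 1
x_1 | (x_1 -> x_1) = 5/6 | 1 = 1
x_2 | x_1 = 1/3 | 5/6 = 5/6
(x_1 | (x_1 -> x_1)) | (x_2 | x_1) = 1 | 5/6 = 1
x_2 -> x_1 = 1/3 -> 5/6 = 1
~(x_2 -> x_1) = ~1 = 0
~(x_2 -> x_1) | x_2 = 0 | 1/3 = 1/3
((x_1 | (x_1 -> x_1)) | (x_2 | x_1)) -> (~(x_2 -> x_1) | x_2) = 1 -> 1/3 = 1/3
x_2 | x_1 = 1/3 | 5/6 = 5/6
x_2 -> (x_2 | x_1) = 1/3 -> 5/6 = 1
x_1 & x_1 = 5/6 & 5/6 = 5/6
x_1 -> x_1 = 5/6 -> 5/6 = 1
(x_1 & x_1) | (x_1 -> x_1) = 5/6 | 1 = 1
(x_2 -> (x_2 | x_1)) & ((x_1 & x_1) | (x_1 -> x_1)) = 1 & 1 = 1
(((x_1 | (x_1 -> x_1)) | (x_2 | x_1)) -> (~(x_2 -> x_1) | x_2)) & ((x_2 -> (x_2 | x_1)) & ((x_1 & x_1) | (x_1 -> x_1))) = 1/3 & 1 = 1/3
x_1 -> x_2 = 5/6 -> 1/3 = 1/3
~(x_1 -> x_2) = ~1/3 = 0
x_2 -> x_1 = 1/3 -> 5/6 = 1
~(x_1 -> x_2) & (x_2 -> x_1) = 0 & 1 = 0
x_1 -> x_1 = 5/6 -> 5/6 = 1
x_2 & (x_1 -> x_1) = 1/3 & 1 = 1/3
(~(x_1 -> x_2) & (x_2 -> x_1)) -> (x_2 & (x_1 -> x_1)) = 0 -> 1/3 = 1
((((x_1 | (x_1 -> x_1)) | (x_2 | x_1)) -> (~(x_2 -> x_1) | x_2)) & ((x_2 -> (x_2 | x_1)) & ((x_1 & x_1) | (x_1 -> x_1)))) & ((~(x_1 -> x_2) & (x_2 -> x_1)) -> (x_2 & (x_1 -> x_1))) = 1/3 & 1 = 1/3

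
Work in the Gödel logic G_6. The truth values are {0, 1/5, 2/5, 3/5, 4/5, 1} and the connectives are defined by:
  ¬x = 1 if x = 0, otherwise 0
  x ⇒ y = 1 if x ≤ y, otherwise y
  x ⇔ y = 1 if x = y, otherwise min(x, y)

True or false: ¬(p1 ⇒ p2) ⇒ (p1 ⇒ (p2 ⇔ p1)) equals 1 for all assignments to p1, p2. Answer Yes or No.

Counterexample: take p1 = 1/5, p2 = 0.
p1 ⇒ p2 = 1/5 ⇒ 0 = 0
¬(p1 ⇒ p2) = ¬0 = 1
p2 ⇔ p1 = 0 ⇔ 1/5 = 0
p1 ⇒ (p2 ⇔ p1) = 1/5 ⇒ 0 = 0
¬(p1 ⇒ p2) ⇒ (p1 ⇒ (p2 ⇔ p1)) = 1 ⇒ 0 = 0
This gives 0 ≠ 1.

No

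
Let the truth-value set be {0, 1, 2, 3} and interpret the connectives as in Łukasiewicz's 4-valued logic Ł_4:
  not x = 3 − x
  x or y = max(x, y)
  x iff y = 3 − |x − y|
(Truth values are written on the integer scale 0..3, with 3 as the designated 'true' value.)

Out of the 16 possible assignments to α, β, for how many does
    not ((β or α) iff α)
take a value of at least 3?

α = 0, β = 0 ↦ 0  <
α = 0, β = 1 ↦ 1  <
α = 0, β = 2 ↦ 2  <
α = 0, β = 3 ↦ 3  ≥
α = 1, β = 0 ↦ 0  <
α = 1, β = 1 ↦ 0  <
α = 1, β = 2 ↦ 1  <
α = 1, β = 3 ↦ 2  <
α = 2, β = 0 ↦ 0  <
α = 2, β = 1 ↦ 0  <
α = 2, β = 2 ↦ 0  <
α = 2, β = 3 ↦ 1  <
α = 3, β = 0 ↦ 0  <
α = 3, β = 1 ↦ 0  <
α = 3, β = 2 ↦ 0  <
α = 3, β = 3 ↦ 0  <
So 1 of the 16 assignments meets the threshold.

1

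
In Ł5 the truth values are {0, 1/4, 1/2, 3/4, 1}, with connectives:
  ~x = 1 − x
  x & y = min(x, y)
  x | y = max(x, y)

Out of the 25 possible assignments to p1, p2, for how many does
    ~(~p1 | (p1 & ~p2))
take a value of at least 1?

value 1: 1 assignment (counts)
value 3/4: 3 assignments
value 1/2: 7 assignments
value 1/4: 8 assignments
value 0: 6 assignments
So 1 of the 25 assignments meets the threshold.

1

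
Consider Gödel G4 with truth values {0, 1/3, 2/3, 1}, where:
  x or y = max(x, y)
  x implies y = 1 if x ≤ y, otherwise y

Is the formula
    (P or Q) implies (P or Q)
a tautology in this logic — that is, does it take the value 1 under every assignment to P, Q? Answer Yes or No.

P = 0, Q = 0 ↦ 1
P = 0, Q = 1/3 ↦ 1
P = 0, Q = 2/3 ↦ 1
P = 0, Q = 1 ↦ 1
P = 1/3, Q = 0 ↦ 1
P = 1/3, Q = 1/3 ↦ 1
P = 1/3, Q = 2/3 ↦ 1
P = 1/3, Q = 1 ↦ 1
P = 2/3, Q = 0 ↦ 1
P = 2/3, Q = 1/3 ↦ 1
P = 2/3, Q = 2/3 ↦ 1
P = 2/3, Q = 1 ↦ 1
P = 1, Q = 0 ↦ 1
P = 1, Q = 1/3 ↦ 1
P = 1, Q = 2/3 ↦ 1
P = 1, Q = 1 ↦ 1
Every assignment gives a value ≥ 1.

Yes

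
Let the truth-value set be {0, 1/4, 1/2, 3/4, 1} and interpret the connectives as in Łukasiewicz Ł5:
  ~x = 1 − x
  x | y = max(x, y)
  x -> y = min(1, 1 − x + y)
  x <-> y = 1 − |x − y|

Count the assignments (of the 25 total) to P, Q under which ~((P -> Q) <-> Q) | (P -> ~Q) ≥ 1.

15

value 1: 15 assignments (counts)
value 3/4: 4 assignments
value 1/2: 3 assignments
value 1/4: 2 assignments
value 0: 1 assignment
So 15 of the 25 assignments meet the threshold.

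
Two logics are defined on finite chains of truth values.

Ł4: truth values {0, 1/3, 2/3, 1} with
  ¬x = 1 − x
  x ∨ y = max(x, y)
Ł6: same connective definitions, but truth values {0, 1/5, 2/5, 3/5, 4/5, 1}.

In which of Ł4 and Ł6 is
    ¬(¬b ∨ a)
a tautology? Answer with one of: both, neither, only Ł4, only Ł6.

In Ł4: at a = 0, b = 0 the value is 0 — not a tautology.
In Ł6: at a = 0, b = 0 the value is 0 — not a tautology.

neither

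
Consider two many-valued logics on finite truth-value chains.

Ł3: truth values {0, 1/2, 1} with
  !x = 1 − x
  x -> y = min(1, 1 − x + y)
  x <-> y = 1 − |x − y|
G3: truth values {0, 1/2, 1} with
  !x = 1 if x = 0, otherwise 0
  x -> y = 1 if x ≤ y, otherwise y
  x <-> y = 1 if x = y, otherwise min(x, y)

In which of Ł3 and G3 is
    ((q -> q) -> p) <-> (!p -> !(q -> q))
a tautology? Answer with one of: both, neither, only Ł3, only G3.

only Ł3

In Ł3: every assignment gives 1 — tautology.
In G3: at p = 1/2, q = 0 the value is 1/2 — not a tautology.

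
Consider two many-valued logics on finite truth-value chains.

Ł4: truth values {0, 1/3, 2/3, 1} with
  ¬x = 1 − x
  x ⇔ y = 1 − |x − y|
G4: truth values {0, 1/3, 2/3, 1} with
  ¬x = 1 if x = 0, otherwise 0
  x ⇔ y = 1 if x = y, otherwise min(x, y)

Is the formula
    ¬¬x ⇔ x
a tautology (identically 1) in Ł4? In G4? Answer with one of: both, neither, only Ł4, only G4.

In Ł4: every assignment gives 1 — tautology.
In G4: at x = 1/3 the value is 1/3 — not a tautology.

only Ł4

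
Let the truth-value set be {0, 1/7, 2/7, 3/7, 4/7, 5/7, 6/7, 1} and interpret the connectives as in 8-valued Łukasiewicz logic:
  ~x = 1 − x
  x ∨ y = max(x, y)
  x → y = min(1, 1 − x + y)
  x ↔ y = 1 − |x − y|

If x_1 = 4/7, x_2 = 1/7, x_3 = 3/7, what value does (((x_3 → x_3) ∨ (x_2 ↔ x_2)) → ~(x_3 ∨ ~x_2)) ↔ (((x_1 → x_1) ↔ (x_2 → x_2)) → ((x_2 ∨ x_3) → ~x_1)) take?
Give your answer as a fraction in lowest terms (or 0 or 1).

1/7

x_3 → x_3 = 3/7 → 3/7 = 1
x_2 ↔ x_2 = 1/7 ↔ 1/7 = 1
(x_3 → x_3) ∨ (x_2 ↔ x_2) = 1 ∨ 1 = 1
~x_2 = ~1/7 = 6/7
x_3 ∨ ~x_2 = 3/7 ∨ 6/7 = 6/7
~(x_3 ∨ ~x_2) = ~6/7 = 1/7
((x_3 → x_3) ∨ (x_2 ↔ x_2)) → ~(x_3 ∨ ~x_2) = 1 → 1/7 = 1/7
x_1 → x_1 = 4/7 → 4/7 = 1
x_2 → x_2 = 1/7 → 1/7 = 1
(x_1 → x_1) ↔ (x_2 → x_2) = 1 ↔ 1 = 1
x_2 ∨ x_3 = 1/7 ∨ 3/7 = 3/7
~x_1 = ~4/7 = 3/7
(x_2 ∨ x_3) → ~x_1 = 3/7 → 3/7 = 1
((x_1 → x_1) ↔ (x_2 → x_2)) → ((x_2 ∨ x_3) → ~x_1) = 1 → 1 = 1
(((x_3 → x_3) ∨ (x_2 ↔ x_2)) → ~(x_3 ∨ ~x_2)) ↔ (((x_1 → x_1) ↔ (x_2 → x_2)) → ((x_2 ∨ x_3) → ~x_1)) = 1/7 ↔ 1 = 1/7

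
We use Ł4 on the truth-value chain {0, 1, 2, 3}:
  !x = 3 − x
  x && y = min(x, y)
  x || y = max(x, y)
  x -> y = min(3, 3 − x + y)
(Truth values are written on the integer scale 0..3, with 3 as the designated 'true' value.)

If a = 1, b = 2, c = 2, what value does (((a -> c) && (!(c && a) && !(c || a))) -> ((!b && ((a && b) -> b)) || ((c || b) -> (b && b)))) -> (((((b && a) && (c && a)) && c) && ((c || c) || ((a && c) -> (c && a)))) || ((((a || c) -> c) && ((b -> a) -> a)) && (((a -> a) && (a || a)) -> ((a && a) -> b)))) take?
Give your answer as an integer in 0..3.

2

a -> c = 1 -> 2 = 3
c && a = 2 && 1 = 1
!(c && a) = !1 = 2
c || a = 2 || 1 = 2
!(c || a) = !2 = 1
!(c && a) && !(c || a) = 2 && 1 = 1
(a -> c) && (!(c && a) && !(c || a)) = 3 && 1 = 1
!b = !2 = 1
a && b = 1 && 2 = 1
(a && b) -> b = 1 -> 2 = 3
!b && ((a && b) -> b) = 1 && 3 = 1
c || b = 2 || 2 = 2
b && b = 2 && 2 = 2
(c || b) -> (b && b) = 2 -> 2 = 3
(!b && ((a && b) -> b)) || ((c || b) -> (b && b)) = 1 || 3 = 3
((a -> c) && (!(c && a) && !(c || a))) -> ((!b && ((a && b) -> b)) || ((c || b) -> (b && b))) = 1 -> 3 = 3
b && a = 2 && 1 = 1
c && a = 2 && 1 = 1
(b && a) && (c && a) = 1 && 1 = 1
((b && a) && (c && a)) && c = 1 && 2 = 1
c || c = 2 || 2 = 2
a && c = 1 && 2 = 1
c && a = 2 && 1 = 1
(a && c) -> (c && a) = 1 -> 1 = 3
(c || c) || ((a && c) -> (c && a)) = 2 || 3 = 3
(((b && a) && (c && a)) && c) && ((c || c) || ((a && c) -> (c && a))) = 1 && 3 = 1
a || c = 1 || 2 = 2
(a || c) -> c = 2 -> 2 = 3
b -> a = 2 -> 1 = 2
(b -> a) -> a = 2 -> 1 = 2
((a || c) -> c) && ((b -> a) -> a) = 3 && 2 = 2
a -> a = 1 -> 1 = 3
a || a = 1 || 1 = 1
(a -> a) && (a || a) = 3 && 1 = 1
a && a = 1 && 1 = 1
(a && a) -> b = 1 -> 2 = 3
((a -> a) && (a || a)) -> ((a && a) -> b) = 1 -> 3 = 3
(((a || c) -> c) && ((b -> a) -> a)) && (((a -> a) && (a || a)) -> ((a && a) -> b)) = 2 && 3 = 2
((((b && a) && (c && a)) && c) && ((c || c) || ((a && c) -> (c && a)))) || ((((a || c) -> c) && ((b -> a) -> a)) && (((a -> a) && (a || a)) -> ((a && a) -> b))) = 1 || 2 = 2
(((a -> c) && (!(c && a) && !(c || a))) -> ((!b && ((a && b) -> b)) || ((c || b) -> (b && b)))) -> (((((b && a) && (c && a)) && c) && ((c || c) || ((a && c) -> (c && a)))) || ((((a || c) -> c) && ((b -> a) -> a)) && (((a -> a) && (a || a)) -> ((a && a) -> b)))) = 3 -> 2 = 2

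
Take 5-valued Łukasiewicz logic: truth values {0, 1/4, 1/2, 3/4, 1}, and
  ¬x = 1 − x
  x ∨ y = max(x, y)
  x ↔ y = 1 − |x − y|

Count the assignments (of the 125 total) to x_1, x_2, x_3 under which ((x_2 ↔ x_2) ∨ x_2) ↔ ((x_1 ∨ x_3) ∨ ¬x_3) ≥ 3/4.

110

value 1: 65 assignments (counts)
value 3/4: 45 assignments (counts)
value 1/2: 15 assignments
So 110 of the 125 assignments meet the threshold.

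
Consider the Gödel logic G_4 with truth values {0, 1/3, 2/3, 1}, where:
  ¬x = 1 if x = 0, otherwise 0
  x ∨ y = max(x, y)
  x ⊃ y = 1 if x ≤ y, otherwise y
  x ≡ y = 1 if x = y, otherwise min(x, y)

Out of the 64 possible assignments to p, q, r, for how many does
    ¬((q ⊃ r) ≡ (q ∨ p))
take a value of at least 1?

16

value 1: 16 assignments (counts)
value 0: 48 assignments
So 16 of the 64 assignments meet the threshold.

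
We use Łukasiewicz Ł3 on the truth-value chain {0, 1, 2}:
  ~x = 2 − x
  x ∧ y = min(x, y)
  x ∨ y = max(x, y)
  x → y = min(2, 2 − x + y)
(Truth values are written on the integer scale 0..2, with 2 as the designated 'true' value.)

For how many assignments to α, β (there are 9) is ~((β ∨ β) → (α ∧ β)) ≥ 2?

α = 0, β = 0 ↦ 0  <
α = 0, β = 1 ↦ 1  <
α = 0, β = 2 ↦ 2  ≥
α = 1, β = 0 ↦ 0  <
α = 1, β = 1 ↦ 0  <
α = 1, β = 2 ↦ 1  <
α = 2, β = 0 ↦ 0  <
α = 2, β = 1 ↦ 0  <
α = 2, β = 2 ↦ 0  <
So 1 of the 9 assignments meets the threshold.

1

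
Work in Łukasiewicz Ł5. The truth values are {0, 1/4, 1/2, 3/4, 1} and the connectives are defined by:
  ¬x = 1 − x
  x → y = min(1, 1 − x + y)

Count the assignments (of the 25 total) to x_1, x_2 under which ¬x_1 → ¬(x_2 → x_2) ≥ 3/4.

value 1: 5 assignments (counts)
value 3/4: 5 assignments (counts)
value 1/2: 5 assignments
value 1/4: 5 assignments
value 0: 5 assignments
So 10 of the 25 assignments meet the threshold.

10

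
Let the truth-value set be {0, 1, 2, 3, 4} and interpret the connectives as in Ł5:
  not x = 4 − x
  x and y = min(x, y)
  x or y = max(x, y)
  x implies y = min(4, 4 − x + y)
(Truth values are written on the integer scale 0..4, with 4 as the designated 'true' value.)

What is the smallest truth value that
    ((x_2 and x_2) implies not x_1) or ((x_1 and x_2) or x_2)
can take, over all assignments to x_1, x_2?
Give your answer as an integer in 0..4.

Take x_1 = 4, x_2 = 2:
x_2 and x_2 = 2 and 2 = 2
not x_1 = not 4 = 0
(x_2 and x_2) implies not x_1 = 2 implies 0 = 2
x_1 and x_2 = 4 and 2 = 2
(x_1 and x_2) or x_2 = 2 or 2 = 2
((x_2 and x_2) implies not x_1) or ((x_1 and x_2) or x_2) = 2 or 2 = 2
No assignment yields a value below 2, so this is the minimum.

2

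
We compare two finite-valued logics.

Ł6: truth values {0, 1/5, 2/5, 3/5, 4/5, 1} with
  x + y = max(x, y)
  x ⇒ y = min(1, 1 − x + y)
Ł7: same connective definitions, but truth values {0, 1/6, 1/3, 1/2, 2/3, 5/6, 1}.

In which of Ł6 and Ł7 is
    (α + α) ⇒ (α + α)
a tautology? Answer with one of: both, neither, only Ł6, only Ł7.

both

In Ł6: every assignment gives 1 — tautology.
In Ł7: every assignment gives 1 — tautology.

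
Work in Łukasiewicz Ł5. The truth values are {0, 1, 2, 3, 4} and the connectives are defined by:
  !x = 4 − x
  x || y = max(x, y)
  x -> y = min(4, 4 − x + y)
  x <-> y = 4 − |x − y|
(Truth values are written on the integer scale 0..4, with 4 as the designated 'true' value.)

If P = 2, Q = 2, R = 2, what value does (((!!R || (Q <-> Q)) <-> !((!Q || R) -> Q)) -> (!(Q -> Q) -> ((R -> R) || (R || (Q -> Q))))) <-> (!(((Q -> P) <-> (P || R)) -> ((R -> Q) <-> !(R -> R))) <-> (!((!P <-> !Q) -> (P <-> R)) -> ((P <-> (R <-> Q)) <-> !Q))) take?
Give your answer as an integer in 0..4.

!R = !2 = 2
!!R = !2 = 2
Q <-> Q = 2 <-> 2 = 4
!!R || (Q <-> Q) = 2 || 4 = 4
!Q = !2 = 2
!Q || R = 2 || 2 = 2
(!Q || R) -> Q = 2 -> 2 = 4
!((!Q || R) -> Q) = !4 = 0
(!!R || (Q <-> Q)) <-> !((!Q || R) -> Q) = 4 <-> 0 = 0
Q -> Q = 2 -> 2 = 4
!(Q -> Q) = !4 = 0
R -> R = 2 -> 2 = 4
Q -> Q = 2 -> 2 = 4
R || (Q -> Q) = 2 || 4 = 4
(R -> R) || (R || (Q -> Q)) = 4 || 4 = 4
!(Q -> Q) -> ((R -> R) || (R || (Q -> Q))) = 0 -> 4 = 4
((!!R || (Q <-> Q)) <-> !((!Q || R) -> Q)) -> (!(Q -> Q) -> ((R -> R) || (R || (Q -> Q)))) = 0 -> 4 = 4
Q -> P = 2 -> 2 = 4
P || R = 2 || 2 = 2
(Q -> P) <-> (P || R) = 4 <-> 2 = 2
R -> Q = 2 -> 2 = 4
R -> R = 2 -> 2 = 4
!(R -> R) = !4 = 0
(R -> Q) <-> !(R -> R) = 4 <-> 0 = 0
((Q -> P) <-> (P || R)) -> ((R -> Q) <-> !(R -> R)) = 2 -> 0 = 2
!(((Q -> P) <-> (P || R)) -> ((R -> Q) <-> !(R -> R))) = !2 = 2
!P = !2 = 2
!Q = !2 = 2
!P <-> !Q = 2 <-> 2 = 4
P <-> R = 2 <-> 2 = 4
(!P <-> !Q) -> (P <-> R) = 4 -> 4 = 4
!((!P <-> !Q) -> (P <-> R)) = !4 = 0
R <-> Q = 2 <-> 2 = 4
P <-> (R <-> Q) = 2 <-> 4 = 2
!Q = !2 = 2
(P <-> (R <-> Q)) <-> !Q = 2 <-> 2 = 4
!((!P <-> !Q) -> (P <-> R)) -> ((P <-> (R <-> Q)) <-> !Q) = 0 -> 4 = 4
!(((Q -> P) <-> (P || R)) -> ((R -> Q) <-> !(R -> R))) <-> (!((!P <-> !Q) -> (P <-> R)) -> ((P <-> (R <-> Q)) <-> !Q)) = 2 <-> 4 = 2
(((!!R || (Q <-> Q)) <-> !((!Q || R) -> Q)) -> (!(Q -> Q) -> ((R -> R) || (R || (Q -> Q))))) <-> (!(((Q -> P) <-> (P || R)) -> ((R -> Q) <-> !(R -> R))) <-> (!((!P <-> !Q) -> (P <-> R)) -> ((P <-> (R <-> Q)) <-> !Q))) = 4 <-> 2 = 2

2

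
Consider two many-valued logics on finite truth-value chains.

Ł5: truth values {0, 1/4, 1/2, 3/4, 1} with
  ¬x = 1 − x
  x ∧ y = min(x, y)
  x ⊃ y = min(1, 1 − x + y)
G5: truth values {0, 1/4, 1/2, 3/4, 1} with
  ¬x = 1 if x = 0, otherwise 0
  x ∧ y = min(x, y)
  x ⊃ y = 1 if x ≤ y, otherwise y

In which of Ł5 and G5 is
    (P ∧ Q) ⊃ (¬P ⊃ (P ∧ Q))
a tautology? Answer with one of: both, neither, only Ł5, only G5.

In Ł5: every assignment gives 1 — tautology.
In G5: every assignment gives 1 — tautology.

both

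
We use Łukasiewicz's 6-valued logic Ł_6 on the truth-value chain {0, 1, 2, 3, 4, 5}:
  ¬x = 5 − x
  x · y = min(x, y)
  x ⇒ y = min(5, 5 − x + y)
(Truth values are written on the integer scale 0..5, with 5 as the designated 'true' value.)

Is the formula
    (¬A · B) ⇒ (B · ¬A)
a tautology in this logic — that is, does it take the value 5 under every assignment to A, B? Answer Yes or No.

Yes

At A = 1, B = 4, for instance:
¬A = ¬1 = 4
¬A · B = 4 · 4 = 4
B · ¬A = 4 · 4 = 4
(¬A · B) ⇒ (B · ¬A) = 4 ⇒ 4 = 5
and checking the remaining 35 assignments likewise gives ≥ 5 in every case.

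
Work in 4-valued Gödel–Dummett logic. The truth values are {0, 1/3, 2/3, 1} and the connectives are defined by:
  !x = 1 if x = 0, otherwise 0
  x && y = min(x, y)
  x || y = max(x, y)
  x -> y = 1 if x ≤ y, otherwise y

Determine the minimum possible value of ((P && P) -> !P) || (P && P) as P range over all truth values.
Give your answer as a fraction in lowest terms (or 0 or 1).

1/3

Take P = 1/3:
P && P = 1/3 && 1/3 = 1/3
!P = !1/3 = 0
(P && P) -> !P = 1/3 -> 0 = 0
P && P = 1/3 && 1/3 = 1/3
((P && P) -> !P) || (P && P) = 0 || 1/3 = 1/3
No assignment yields a value below 1/3, so this is the minimum.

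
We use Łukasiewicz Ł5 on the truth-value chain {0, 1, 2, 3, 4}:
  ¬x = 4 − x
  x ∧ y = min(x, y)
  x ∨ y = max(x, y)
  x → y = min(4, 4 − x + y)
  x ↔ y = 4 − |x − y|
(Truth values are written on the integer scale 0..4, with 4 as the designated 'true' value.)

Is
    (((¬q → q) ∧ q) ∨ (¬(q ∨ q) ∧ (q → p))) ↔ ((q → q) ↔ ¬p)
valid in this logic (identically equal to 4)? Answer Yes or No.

No

Counterexample: take p = 0, q = 1.
¬q = ¬1 = 3
¬q → q = 3 → 1 = 2
(¬q → q) ∧ q = 2 ∧ 1 = 1
q ∨ q = 1 ∨ 1 = 1
¬(q ∨ q) = ¬1 = 3
q → p = 1 → 0 = 3
¬(q ∨ q) ∧ (q → p) = 3 ∧ 3 = 3
((¬q → q) ∧ q) ∨ (¬(q ∨ q) ∧ (q → p)) = 1 ∨ 3 = 3
q → q = 1 → 1 = 4
¬p = ¬0 = 4
(q → q) ↔ ¬p = 4 ↔ 4 = 4
(((¬q → q) ∧ q) ∨ (¬(q ∨ q) ∧ (q → p))) ↔ ((q → q) ↔ ¬p) = 3 ↔ 4 = 3
This gives 3 ≠ 4.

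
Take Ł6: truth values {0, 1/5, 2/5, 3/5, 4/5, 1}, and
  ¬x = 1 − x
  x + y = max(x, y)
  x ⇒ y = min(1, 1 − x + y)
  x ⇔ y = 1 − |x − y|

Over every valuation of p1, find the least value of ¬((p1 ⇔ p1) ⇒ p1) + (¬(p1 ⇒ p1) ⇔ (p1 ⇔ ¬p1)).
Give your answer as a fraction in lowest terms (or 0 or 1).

2/5

Take p1 = 3/5:
p1 ⇔ p1 = 3/5 ⇔ 3/5 = 1
(p1 ⇔ p1) ⇒ p1 = 1 ⇒ 3/5 = 3/5
¬((p1 ⇔ p1) ⇒ p1) = ¬3/5 = 2/5
p1 ⇒ p1 = 3/5 ⇒ 3/5 = 1
¬(p1 ⇒ p1) = ¬1 = 0
¬p1 = ¬3/5 = 2/5
p1 ⇔ ¬p1 = 3/5 ⇔ 2/5 = 4/5
¬(p1 ⇒ p1) ⇔ (p1 ⇔ ¬p1) = 0 ⇔ 4/5 = 1/5
¬((p1 ⇔ p1) ⇒ p1) + (¬(p1 ⇒ p1) ⇔ (p1 ⇔ ¬p1)) = 2/5 + 1/5 = 2/5
No assignment yields a value below 2/5, so this is the minimum.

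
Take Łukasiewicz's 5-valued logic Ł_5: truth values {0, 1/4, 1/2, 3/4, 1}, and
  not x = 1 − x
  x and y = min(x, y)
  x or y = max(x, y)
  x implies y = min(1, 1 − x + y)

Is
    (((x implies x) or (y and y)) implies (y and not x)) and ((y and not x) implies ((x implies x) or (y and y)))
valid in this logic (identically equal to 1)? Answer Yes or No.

Counterexample: take x = 0, y = 0.
x implies x = 0 implies 0 = 1
y and y = 0 and 0 = 0
(x implies x) or (y and y) = 1 or 0 = 1
not x = not 0 = 1
y and not x = 0 and 1 = 0
((x implies x) or (y and y)) implies (y and not x) = 1 implies 0 = 0
(y and not x) implies ((x implies x) or (y and y)) = 0 implies 1 = 1
(((x implies x) or (y and y)) implies (y and not x)) and ((y and not x) implies ((x implies x) or (y and y))) = 0 and 1 = 0
This gives 0 ≠ 1.

No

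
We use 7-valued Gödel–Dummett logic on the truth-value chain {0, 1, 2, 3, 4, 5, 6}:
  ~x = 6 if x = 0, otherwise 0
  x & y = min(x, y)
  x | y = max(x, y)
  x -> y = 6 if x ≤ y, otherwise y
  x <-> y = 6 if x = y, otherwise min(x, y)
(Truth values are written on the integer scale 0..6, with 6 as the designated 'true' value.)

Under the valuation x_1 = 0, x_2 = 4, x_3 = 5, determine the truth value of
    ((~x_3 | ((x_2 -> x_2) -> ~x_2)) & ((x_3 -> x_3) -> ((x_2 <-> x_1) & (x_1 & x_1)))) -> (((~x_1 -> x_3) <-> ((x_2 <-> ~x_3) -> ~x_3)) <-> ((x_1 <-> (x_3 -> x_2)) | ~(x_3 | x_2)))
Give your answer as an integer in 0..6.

6

~x_3 = ~5 = 0
x_2 -> x_2 = 4 -> 4 = 6
~x_2 = ~4 = 0
(x_2 -> x_2) -> ~x_2 = 6 -> 0 = 0
~x_3 | ((x_2 -> x_2) -> ~x_2) = 0 | 0 = 0
x_3 -> x_3 = 5 -> 5 = 6
x_2 <-> x_1 = 4 <-> 0 = 0
x_1 & x_1 = 0 & 0 = 0
(x_2 <-> x_1) & (x_1 & x_1) = 0 & 0 = 0
(x_3 -> x_3) -> ((x_2 <-> x_1) & (x_1 & x_1)) = 6 -> 0 = 0
(~x_3 | ((x_2 -> x_2) -> ~x_2)) & ((x_3 -> x_3) -> ((x_2 <-> x_1) & (x_1 & x_1))) = 0 & 0 = 0
~x_1 = ~0 = 6
~x_1 -> x_3 = 6 -> 5 = 5
~x_3 = ~5 = 0
x_2 <-> ~x_3 = 4 <-> 0 = 0
~x_3 = ~5 = 0
(x_2 <-> ~x_3) -> ~x_3 = 0 -> 0 = 6
(~x_1 -> x_3) <-> ((x_2 <-> ~x_3) -> ~x_3) = 5 <-> 6 = 5
x_3 -> x_2 = 5 -> 4 = 4
x_1 <-> (x_3 -> x_2) = 0 <-> 4 = 0
x_3 | x_2 = 5 | 4 = 5
~(x_3 | x_2) = ~5 = 0
(x_1 <-> (x_3 -> x_2)) | ~(x_3 | x_2) = 0 | 0 = 0
((~x_1 -> x_3) <-> ((x_2 <-> ~x_3) -> ~x_3)) <-> ((x_1 <-> (x_3 -> x_2)) | ~(x_3 | x_2)) = 5 <-> 0 = 0
((~x_3 | ((x_2 -> x_2) -> ~x_2)) & ((x_3 -> x_3) -> ((x_2 <-> x_1) & (x_1 & x_1)))) -> (((~x_1 -> x_3) <-> ((x_2 <-> ~x_3) -> ~x_3)) <-> ((x_1 <-> (x_3 -> x_2)) | ~(x_3 | x_2))) = 0 -> 0 = 6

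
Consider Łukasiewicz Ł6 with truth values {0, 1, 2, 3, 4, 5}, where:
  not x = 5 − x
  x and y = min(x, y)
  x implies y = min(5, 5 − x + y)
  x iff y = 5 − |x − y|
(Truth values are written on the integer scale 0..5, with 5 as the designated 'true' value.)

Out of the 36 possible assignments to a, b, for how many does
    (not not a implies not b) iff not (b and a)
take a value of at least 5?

20

value 5: 20 assignments (counts)
value 4: 12 assignments
value 3: 4 assignments
So 20 of the 36 assignments meet the threshold.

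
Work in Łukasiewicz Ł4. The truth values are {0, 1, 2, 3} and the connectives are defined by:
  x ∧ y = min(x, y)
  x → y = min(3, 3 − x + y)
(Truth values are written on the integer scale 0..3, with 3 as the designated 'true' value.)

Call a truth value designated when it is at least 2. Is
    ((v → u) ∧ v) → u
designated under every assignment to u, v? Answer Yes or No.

u = 0, v = 0 ↦ 3
u = 0, v = 1 ↦ 2
u = 0, v = 2 ↦ 2
u = 0, v = 3 ↦ 3
u = 1, v = 0 ↦ 3
u = 1, v = 1 ↦ 3
u = 1, v = 2 ↦ 2
u = 1, v = 3 ↦ 3
u = 2, v = 0 ↦ 3
u = 2, v = 1 ↦ 3
u = 2, v = 2 ↦ 3
u = 2, v = 3 ↦ 3
u = 3, v = 0 ↦ 3
u = 3, v = 1 ↦ 3
u = 3, v = 2 ↦ 3
u = 3, v = 3 ↦ 3
Every assignment gives a value ≥ 2.

Yes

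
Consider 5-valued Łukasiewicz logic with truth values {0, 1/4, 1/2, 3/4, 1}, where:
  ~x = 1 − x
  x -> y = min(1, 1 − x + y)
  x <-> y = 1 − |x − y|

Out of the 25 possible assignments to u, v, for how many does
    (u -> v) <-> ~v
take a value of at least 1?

value 1: 3 assignments (counts)
value 3/4: 5 assignments
value 1/2: 6 assignments
value 1/4: 5 assignments
value 0: 6 assignments
So 3 of the 25 assignments meet the threshold.

3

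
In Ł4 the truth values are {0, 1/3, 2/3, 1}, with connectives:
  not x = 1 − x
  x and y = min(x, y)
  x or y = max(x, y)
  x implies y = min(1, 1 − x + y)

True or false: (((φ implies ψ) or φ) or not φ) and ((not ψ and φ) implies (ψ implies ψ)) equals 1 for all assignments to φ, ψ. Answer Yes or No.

Counterexample: take φ = 1/3, ψ = 0.
φ implies ψ = 1/3 implies 0 = 2/3
(φ implies ψ) or φ = 2/3 or 1/3 = 2/3
not φ = not 1/3 = 2/3
((φ implies ψ) or φ) or not φ = 2/3 or 2/3 = 2/3
not ψ = not 0 = 1
not ψ and φ = 1 and 1/3 = 1/3
ψ implies ψ = 0 implies 0 = 1
(not ψ and φ) implies (ψ implies ψ) = 1/3 implies 1 = 1
(((φ implies ψ) or φ) or not φ) and ((not ψ and φ) implies (ψ implies ψ)) = 2/3 and 1 = 2/3
This gives 2/3 ≠ 1.

No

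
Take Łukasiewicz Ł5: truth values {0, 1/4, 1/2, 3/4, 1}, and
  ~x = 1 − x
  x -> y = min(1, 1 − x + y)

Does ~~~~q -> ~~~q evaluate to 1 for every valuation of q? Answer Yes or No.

Counterexample: take q = 3/4.
~q = ~3/4 = 1/4
~~q = ~1/4 = 3/4
~~~q = ~3/4 = 1/4
~~~~q = ~1/4 = 3/4
~q = ~3/4 = 1/4
~~q = ~1/4 = 3/4
~~~q = ~3/4 = 1/4
~~~~q -> ~~~q = 3/4 -> 1/4 = 1/2
This gives 1/2 ≠ 1.

No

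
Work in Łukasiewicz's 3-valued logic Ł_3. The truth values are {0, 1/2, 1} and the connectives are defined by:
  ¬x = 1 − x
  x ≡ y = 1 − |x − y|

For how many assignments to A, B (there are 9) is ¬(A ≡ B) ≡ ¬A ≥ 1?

A = 0, B = 0 ↦ 0  <
A = 0, B = 1/2 ↦ 1/2  <
A = 0, B = 1 ↦ 1  ≥
A = 1/2, B = 0 ↦ 1  ≥
A = 1/2, B = 1/2 ↦ 1/2  <
A = 1/2, B = 1 ↦ 1  ≥
A = 1, B = 0 ↦ 0  <
A = 1, B = 1/2 ↦ 1/2  <
A = 1, B = 1 ↦ 1  ≥
So 4 of the 9 assignments meet the threshold.

4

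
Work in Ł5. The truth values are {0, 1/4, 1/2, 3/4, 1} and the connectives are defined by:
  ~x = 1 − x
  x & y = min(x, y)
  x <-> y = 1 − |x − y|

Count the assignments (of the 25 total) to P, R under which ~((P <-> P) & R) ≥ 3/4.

value 1: 5 assignments (counts)
value 3/4: 5 assignments (counts)
value 1/2: 5 assignments
value 1/4: 5 assignments
value 0: 5 assignments
So 10 of the 25 assignments meet the threshold.

10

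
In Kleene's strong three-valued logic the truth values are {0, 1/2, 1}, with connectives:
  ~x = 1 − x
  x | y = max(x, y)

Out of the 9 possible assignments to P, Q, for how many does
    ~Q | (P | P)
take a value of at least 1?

P = 0, Q = 0 ↦ 1  ≥
P = 0, Q = 1/2 ↦ 1/2  <
P = 0, Q = 1 ↦ 0  <
P = 1/2, Q = 0 ↦ 1  ≥
P = 1/2, Q = 1/2 ↦ 1/2  <
P = 1/2, Q = 1 ↦ 1/2  <
P = 1, Q = 0 ↦ 1  ≥
P = 1, Q = 1/2 ↦ 1  ≥
P = 1, Q = 1 ↦ 1  ≥
So 5 of the 9 assignments meet the threshold.

5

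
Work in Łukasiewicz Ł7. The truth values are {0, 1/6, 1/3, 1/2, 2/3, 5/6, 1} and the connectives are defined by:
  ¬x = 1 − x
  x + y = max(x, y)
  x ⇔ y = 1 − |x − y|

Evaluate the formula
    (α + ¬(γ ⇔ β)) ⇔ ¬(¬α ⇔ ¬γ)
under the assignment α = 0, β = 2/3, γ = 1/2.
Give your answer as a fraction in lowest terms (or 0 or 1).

γ ⇔ β = 1/2 ⇔ 2/3 = 5/6
¬(γ ⇔ β) = ¬5/6 = 1/6
α + ¬(γ ⇔ β) = 0 + 1/6 = 1/6
¬α = ¬0 = 1
¬γ = ¬1/2 = 1/2
¬α ⇔ ¬γ = 1 ⇔ 1/2 = 1/2
¬(¬α ⇔ ¬γ) = ¬1/2 = 1/2
(α + ¬(γ ⇔ β)) ⇔ ¬(¬α ⇔ ¬γ) = 1/6 ⇔ 1/2 = 2/3

2/3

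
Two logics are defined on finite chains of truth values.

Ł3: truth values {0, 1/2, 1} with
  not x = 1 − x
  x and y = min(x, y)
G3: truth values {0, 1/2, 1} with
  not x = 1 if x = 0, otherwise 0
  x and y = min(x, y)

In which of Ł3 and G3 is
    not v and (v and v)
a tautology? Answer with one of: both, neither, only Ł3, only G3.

neither

In Ł3: at v = 0 the value is 0 — not a tautology.
In G3: at v = 0 the value is 0 — not a tautology.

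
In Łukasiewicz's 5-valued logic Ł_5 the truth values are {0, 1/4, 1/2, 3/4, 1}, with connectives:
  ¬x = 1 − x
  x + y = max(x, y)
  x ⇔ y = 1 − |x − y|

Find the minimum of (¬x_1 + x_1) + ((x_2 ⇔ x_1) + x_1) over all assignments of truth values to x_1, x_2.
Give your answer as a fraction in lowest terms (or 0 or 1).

1/2

Take x_1 = 1/2, x_2 = 0:
¬x_1 = ¬1/2 = 1/2
¬x_1 + x_1 = 1/2 + 1/2 = 1/2
x_2 ⇔ x_1 = 0 ⇔ 1/2 = 1/2
(x_2 ⇔ x_1) + x_1 = 1/2 + 1/2 = 1/2
(¬x_1 + x_1) + ((x_2 ⇔ x_1) + x_1) = 1/2 + 1/2 = 1/2
No assignment yields a value below 1/2, so this is the minimum.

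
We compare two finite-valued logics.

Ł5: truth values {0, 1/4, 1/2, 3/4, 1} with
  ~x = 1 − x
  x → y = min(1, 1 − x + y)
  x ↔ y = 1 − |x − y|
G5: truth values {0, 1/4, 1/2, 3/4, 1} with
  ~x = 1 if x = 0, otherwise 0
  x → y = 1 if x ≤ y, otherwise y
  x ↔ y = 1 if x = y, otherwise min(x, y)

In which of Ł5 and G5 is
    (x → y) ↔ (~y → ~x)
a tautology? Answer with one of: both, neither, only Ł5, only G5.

In Ł5: every assignment gives 1 — tautology.
In G5: at x = 1/2, y = 1/4 the value is 1/4 — not a tautology.

only Ł5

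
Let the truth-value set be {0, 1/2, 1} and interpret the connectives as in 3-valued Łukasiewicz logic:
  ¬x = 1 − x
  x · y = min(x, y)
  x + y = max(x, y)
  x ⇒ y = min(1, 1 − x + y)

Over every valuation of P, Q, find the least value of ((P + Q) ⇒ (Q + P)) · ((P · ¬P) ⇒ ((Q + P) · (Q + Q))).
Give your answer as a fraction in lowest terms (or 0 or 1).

1/2

Take P = 1/2, Q = 0:
P + Q = 1/2 + 0 = 1/2
Q + P = 0 + 1/2 = 1/2
(P + Q) ⇒ (Q + P) = 1/2 ⇒ 1/2 = 1
¬P = ¬1/2 = 1/2
P · ¬P = 1/2 · 1/2 = 1/2
Q + P = 0 + 1/2 = 1/2
Q + Q = 0 + 0 = 0
(Q + P) · (Q + Q) = 1/2 · 0 = 0
(P · ¬P) ⇒ ((Q + P) · (Q + Q)) = 1/2 ⇒ 0 = 1/2
((P + Q) ⇒ (Q + P)) · ((P · ¬P) ⇒ ((Q + P) · (Q + Q))) = 1 · 1/2 = 1/2
No assignment yields a value below 1/2, so this is the minimum.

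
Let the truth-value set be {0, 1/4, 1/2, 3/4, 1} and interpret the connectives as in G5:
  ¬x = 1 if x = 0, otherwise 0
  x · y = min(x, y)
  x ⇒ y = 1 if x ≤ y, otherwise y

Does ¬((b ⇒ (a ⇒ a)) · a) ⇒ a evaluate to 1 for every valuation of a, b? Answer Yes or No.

Counterexample: take a = 0, b = 0.
a ⇒ a = 0 ⇒ 0 = 1
b ⇒ (a ⇒ a) = 0 ⇒ 1 = 1
(b ⇒ (a ⇒ a)) · a = 1 · 0 = 0
¬((b ⇒ (a ⇒ a)) · a) = ¬0 = 1
¬((b ⇒ (a ⇒ a)) · a) ⇒ a = 1 ⇒ 0 = 0
This gives 0 ≠ 1.

No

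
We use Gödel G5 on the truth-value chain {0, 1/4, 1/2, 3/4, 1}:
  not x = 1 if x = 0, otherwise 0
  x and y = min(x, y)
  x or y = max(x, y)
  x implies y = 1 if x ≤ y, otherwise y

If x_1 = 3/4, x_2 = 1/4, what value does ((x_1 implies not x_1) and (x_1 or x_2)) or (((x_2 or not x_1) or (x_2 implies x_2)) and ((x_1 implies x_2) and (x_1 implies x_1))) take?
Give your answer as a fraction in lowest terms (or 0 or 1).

1/4

not x_1 = not 3/4 = 0
x_1 implies not x_1 = 3/4 implies 0 = 0
x_1 or x_2 = 3/4 or 1/4 = 3/4
(x_1 implies not x_1) and (x_1 or x_2) = 0 and 3/4 = 0
not x_1 = not 3/4 = 0
x_2 or not x_1 = 1/4 or 0 = 1/4
x_2 implies x_2 = 1/4 implies 1/4 = 1
(x_2 or not x_1) or (x_2 implies x_2) = 1/4 or 1 = 1
x_1 implies x_2 = 3/4 implies 1/4 = 1/4
x_1 implies x_1 = 3/4 implies 3/4 = 1
(x_1 implies x_2) and (x_1 implies x_1) = 1/4 and 1 = 1/4
((x_2 or not x_1) or (x_2 implies x_2)) and ((x_1 implies x_2) and (x_1 implies x_1)) = 1 and 1/4 = 1/4
((x_1 implies not x_1) and (x_1 or x_2)) or (((x_2 or not x_1) or (x_2 implies x_2)) and ((x_1 implies x_2) and (x_1 implies x_1))) = 0 or 1/4 = 1/4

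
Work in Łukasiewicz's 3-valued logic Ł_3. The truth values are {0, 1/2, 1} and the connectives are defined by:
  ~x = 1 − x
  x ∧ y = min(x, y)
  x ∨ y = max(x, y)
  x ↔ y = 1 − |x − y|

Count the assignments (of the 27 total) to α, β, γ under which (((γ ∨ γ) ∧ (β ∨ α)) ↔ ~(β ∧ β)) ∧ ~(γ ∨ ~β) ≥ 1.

value 1: 3 assignments (counts)
value 1/2: 9 assignments
value 0: 15 assignments
So 3 of the 27 assignments meet the threshold.

3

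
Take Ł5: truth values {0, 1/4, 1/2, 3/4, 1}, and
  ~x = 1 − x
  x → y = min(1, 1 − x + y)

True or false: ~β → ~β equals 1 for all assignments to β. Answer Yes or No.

β = 0 ↦ 1
β = 1/4 ↦ 1
β = 1/2 ↦ 1
β = 3/4 ↦ 1
β = 1 ↦ 1
Every assignment gives a value ≥ 1.

Yes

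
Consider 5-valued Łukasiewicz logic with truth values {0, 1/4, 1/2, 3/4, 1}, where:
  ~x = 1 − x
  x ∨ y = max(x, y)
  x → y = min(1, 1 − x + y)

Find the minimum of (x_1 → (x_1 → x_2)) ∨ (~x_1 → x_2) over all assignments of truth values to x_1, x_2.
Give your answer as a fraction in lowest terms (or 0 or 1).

3/4

Take x_1 = 3/4, x_2 = 0:
x_1 → x_2 = 3/4 → 0 = 1/4
x_1 → (x_1 → x_2) = 3/4 → 1/4 = 1/2
~x_1 = ~3/4 = 1/4
~x_1 → x_2 = 1/4 → 0 = 3/4
(x_1 → (x_1 → x_2)) ∨ (~x_1 → x_2) = 1/2 ∨ 3/4 = 3/4
No assignment yields a value below 3/4, so this is the minimum.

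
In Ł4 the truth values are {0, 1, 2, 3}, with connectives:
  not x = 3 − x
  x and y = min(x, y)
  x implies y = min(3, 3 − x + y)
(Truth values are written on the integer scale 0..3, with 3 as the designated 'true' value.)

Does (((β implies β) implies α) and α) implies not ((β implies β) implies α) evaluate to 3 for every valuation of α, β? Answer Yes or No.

No

Counterexample: take α = 2, β = 0.
β implies β = 0 implies 0 = 3
(β implies β) implies α = 3 implies 2 = 2
((β implies β) implies α) and α = 2 and 2 = 2
not ((β implies β) implies α) = not 2 = 1
(((β implies β) implies α) and α) implies not ((β implies β) implies α) = 2 implies 1 = 2
This gives 2 ≠ 3.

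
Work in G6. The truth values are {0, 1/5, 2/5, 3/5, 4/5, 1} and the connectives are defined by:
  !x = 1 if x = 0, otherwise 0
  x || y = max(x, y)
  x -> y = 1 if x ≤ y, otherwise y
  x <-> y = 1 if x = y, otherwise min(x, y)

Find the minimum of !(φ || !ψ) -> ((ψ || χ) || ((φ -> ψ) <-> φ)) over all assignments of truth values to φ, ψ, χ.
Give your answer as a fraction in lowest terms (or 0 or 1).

Take φ = 0, ψ = 1/5, χ = 0:
!ψ = !1/5 = 0
φ || !ψ = 0 || 0 = 0
!(φ || !ψ) = !0 = 1
ψ || χ = 1/5 || 0 = 1/5
φ -> ψ = 0 -> 1/5 = 1
(φ -> ψ) <-> φ = 1 <-> 0 = 0
(ψ || χ) || ((φ -> ψ) <-> φ) = 1/5 || 0 = 1/5
!(φ || !ψ) -> ((ψ || χ) || ((φ -> ψ) <-> φ)) = 1 -> 1/5 = 1/5
No assignment yields a value below 1/5, so this is the minimum.

1/5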